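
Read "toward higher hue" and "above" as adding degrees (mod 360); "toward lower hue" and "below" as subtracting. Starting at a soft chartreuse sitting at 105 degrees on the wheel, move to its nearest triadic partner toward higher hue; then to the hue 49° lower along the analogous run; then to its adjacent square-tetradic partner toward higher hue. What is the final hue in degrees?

105 + 120 = 225°   (triadic ↑)
225 − 49 = 176°   (analog 49° ↓)
176 + 90 = 266°   (square ↑)

266°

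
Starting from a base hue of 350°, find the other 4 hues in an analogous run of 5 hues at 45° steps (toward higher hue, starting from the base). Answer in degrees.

35°, 80°, 125°, and 170°

350 + 45 = 395 → 395 − 360 = 35°
350 + 90 = 440 → 440 − 360 = 80°
350 + 135 = 485 → 485 − 360 = 125°
350 + 180 = 530 → 530 − 360 = 170°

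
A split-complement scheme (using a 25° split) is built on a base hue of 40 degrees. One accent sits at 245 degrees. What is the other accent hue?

195°

Split-complementary hues sit 25° either side of the complement.
Complement of the base 40°: 40 + 180 = 220°
The given accent 245° is 25° one side of 220°; the other accent sits 25° the other side: 220 − 25 = 195°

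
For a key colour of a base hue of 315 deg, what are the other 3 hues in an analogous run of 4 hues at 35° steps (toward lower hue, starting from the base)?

280°, 245°, and 210°

Analogous hues sit every 35° along the wheel.
315 − 35 = 280°
315 − 70 = 245°
315 − 105 = 210°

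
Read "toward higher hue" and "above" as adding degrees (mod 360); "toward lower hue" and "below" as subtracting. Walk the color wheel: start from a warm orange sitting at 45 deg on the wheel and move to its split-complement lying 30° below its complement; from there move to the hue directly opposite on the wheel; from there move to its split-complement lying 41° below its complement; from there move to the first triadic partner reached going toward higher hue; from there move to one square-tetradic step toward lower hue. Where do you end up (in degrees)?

184°

split-comp 30° ↓ +150°: 45 + 150 = 195°
complement +180°: 195 + 180 = 375 → 375 − 360 = 15°
split-comp 41° ↓ +139°: 15 + 139 = 154°
triadic ↑ +120°: 154 + 120 = 274°
square ↓ −90°: 274 − 90 = 184°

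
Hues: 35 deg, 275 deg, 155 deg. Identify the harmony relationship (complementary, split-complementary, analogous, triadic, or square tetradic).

triadic

Sort the hues: 35°, 155°, 275°.
Successive gaps around the wheel: 120°, 120°, 120°.
Three hues equally spaced 120° apart form a triad.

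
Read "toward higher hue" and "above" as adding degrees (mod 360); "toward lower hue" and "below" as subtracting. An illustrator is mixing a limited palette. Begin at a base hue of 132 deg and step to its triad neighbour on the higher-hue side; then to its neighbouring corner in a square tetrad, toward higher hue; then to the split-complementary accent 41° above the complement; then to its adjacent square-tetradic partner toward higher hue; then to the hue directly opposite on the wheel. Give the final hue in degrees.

113°

+120° (triadic ↑): 132 + 120 = 252°
+90° (square ↑): 252 + 90 = 342°
+221° (split-comp 41° ↑): 342 + 221 = 563 → 563 − 360 = 203°
+90° (square ↑): 203 + 90 = 293°
+180° (complement): 293 + 180 = 473 → 473 − 360 = 113°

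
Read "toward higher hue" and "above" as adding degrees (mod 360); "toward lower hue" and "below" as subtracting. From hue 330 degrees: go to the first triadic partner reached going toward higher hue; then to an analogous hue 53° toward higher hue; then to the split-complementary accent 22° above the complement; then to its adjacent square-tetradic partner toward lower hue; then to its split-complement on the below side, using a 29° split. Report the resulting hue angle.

+120° (triadic ↑): 330 + 120 = 450 → 450 − 360 = 90°
+53° (analog 53° ↑): 90 + 53 = 143°
+202° (split-comp 22° ↑): 143 + 202 = 345°
−90° (square ↓): 345 − 90 = 255°
+151° (split-comp 29° ↓): 255 + 151 = 406 → 406 − 360 = 46°

46°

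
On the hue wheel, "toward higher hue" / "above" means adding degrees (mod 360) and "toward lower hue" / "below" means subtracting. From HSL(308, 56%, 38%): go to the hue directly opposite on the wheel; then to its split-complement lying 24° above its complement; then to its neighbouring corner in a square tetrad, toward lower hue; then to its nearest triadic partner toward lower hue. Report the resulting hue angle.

122°

+180° (complement): 308 + 180 = 488 → 488 − 360 = 128°
+204° (split-comp 24° ↑): 128 + 204 = 332°
−90° (square ↓): 332 − 90 = 242°
−120° (triadic ↓): 242 − 120 = 122°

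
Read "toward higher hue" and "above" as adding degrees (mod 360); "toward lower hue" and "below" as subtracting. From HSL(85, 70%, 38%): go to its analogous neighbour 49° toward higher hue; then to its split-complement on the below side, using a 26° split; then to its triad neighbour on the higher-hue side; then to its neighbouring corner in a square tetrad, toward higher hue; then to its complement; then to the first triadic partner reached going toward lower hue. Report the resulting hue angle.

198°

analog 49° ↑ +49°: 85 + 49 = 134°
split-comp 26° ↓ +154°: 134 + 154 = 288°
triadic ↑ +120°: 288 + 120 = 408 → 408 − 360 = 48°
square ↑ +90°: 48 + 90 = 138°
complement +180°: 138 + 180 = 318°
triadic ↓ −120°: 318 − 120 = 198°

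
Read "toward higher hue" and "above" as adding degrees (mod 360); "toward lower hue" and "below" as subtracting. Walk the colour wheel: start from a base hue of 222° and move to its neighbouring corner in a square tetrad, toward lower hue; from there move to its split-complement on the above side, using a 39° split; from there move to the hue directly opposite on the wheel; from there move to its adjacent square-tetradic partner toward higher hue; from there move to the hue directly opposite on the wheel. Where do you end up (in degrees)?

−90° (square ↓): 222 − 90 = 132°
+219° (split-comp 39° ↑): 132 + 219 = 351°
+180° (complement): 351 + 180 = 531 → 531 − 360 = 171°
+90° (square ↑): 171 + 90 = 261°
+180° (complement): 261 + 180 = 441 → 441 − 360 = 81°

81°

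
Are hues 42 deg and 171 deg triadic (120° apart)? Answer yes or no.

no

Angular distance: |42 − 171| = 129 = 129°.
Triadic (120° apart) requires 120°.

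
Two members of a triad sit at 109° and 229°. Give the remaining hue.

A triad spaces three hues 120° apart.
The full set is {109°, 229°, 349°}.

349°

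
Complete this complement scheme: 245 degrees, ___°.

The complement sits 180° across the wheel.
The full set through 245° is {65°, 245°}.
Given {245°}, the missing hue is 65°.

65°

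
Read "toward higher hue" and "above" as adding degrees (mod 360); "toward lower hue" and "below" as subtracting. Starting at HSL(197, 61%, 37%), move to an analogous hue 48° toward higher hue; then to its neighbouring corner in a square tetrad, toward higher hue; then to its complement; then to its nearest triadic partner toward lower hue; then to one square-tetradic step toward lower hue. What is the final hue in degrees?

305°

197 + 48 = 245°   (analog 48° ↑)
245 + 90 = 335°   (square ↑)
335 + 180 = 515 → 515 − 360 = 155°   (complement)
155 − 120 = 35°   (triadic ↓)
35 − 90 = -55 → -55 + 360 = 305°   (square ↓)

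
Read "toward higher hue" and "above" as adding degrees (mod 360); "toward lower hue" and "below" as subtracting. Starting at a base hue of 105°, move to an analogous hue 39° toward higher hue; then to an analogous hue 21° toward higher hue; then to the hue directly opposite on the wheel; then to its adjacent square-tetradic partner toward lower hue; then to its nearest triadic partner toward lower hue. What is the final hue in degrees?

135°

analog 39° ↑ +39°: 105 + 39 = 144°
analog 21° ↑ +21°: 144 + 21 = 165°
complement +180°: 165 + 180 = 345°
square ↓ −90°: 345 − 90 = 255°
triadic ↓ −120°: 255 − 120 = 135°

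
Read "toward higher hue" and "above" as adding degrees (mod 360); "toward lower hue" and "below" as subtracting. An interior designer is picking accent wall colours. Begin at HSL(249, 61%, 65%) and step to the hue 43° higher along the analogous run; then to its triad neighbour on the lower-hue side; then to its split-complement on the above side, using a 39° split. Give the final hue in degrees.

31°

analog 43° ↑ +43°: 249 + 43 = 292°
triadic ↓ −120°: 292 − 120 = 172°
split-comp 39° ↑ +219°: 172 + 219 = 391 → 391 − 360 = 31°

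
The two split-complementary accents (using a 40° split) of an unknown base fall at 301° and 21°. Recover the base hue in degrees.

The accents sit 40° either side of the complement, so the complement is their short-arc midpoint on the wheel.
Short-arc midpoint of 301° and 21°: 341°.
Base is 180° from the complement: 341 − 180 = 161°

161°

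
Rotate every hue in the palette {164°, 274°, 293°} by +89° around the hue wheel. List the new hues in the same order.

164 + 89 = 253°
274 + 89 = 363 → 363 − 360 = 3°
293 + 89 = 382 → 382 − 360 = 22°

253°, 3°, 22°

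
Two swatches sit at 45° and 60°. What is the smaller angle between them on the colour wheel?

15°

|45 − 60| = 15.
15 ≤ 180, so the shorter arc is 15°.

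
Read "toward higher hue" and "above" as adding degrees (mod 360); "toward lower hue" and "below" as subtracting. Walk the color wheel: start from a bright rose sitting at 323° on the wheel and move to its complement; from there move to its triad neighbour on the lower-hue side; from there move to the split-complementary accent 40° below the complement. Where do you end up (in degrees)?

complement +180°: 323 + 180 = 503 → 503 − 360 = 143°
triadic ↓ −120°: 143 − 120 = 23°
split-comp 40° ↓ +140°: 23 + 140 = 163°

163°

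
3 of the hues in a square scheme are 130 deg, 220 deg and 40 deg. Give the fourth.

310°

A square tetradic scheme places four hues every 90°.
The full set through 40° is {40°, 130°, 220°, 310°}.
Given {40°, 130°, 220°}, the missing hue is 310°.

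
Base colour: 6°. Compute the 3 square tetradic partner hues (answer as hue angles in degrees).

96°, 186°, 276°

A square tetradic scheme places four hues every 90°.
6 + 90 = 96°
6 + 180 = 186°
6 + 270 = 276°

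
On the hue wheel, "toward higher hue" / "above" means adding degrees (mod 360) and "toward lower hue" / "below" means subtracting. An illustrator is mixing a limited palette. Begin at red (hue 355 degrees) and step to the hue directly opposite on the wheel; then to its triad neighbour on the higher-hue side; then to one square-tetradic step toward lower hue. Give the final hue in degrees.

205°

+180° (complement): 355 + 180 = 535 → 535 − 360 = 175°
+120° (triadic ↑): 175 + 120 = 295°
−90° (square ↓): 295 − 90 = 205°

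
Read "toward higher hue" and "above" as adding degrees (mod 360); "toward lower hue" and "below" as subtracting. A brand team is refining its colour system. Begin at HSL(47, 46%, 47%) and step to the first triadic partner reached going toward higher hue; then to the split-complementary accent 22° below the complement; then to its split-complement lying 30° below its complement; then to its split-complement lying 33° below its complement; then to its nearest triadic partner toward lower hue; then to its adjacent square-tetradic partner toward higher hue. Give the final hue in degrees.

47 + 120 = 167°   (triadic ↑)
167 + 158 = 325°   (split-comp 22° ↓)
325 + 150 = 475 → 475 − 360 = 115°   (split-comp 30° ↓)
115 + 147 = 262°   (split-comp 33° ↓)
262 − 120 = 142°   (triadic ↓)
142 + 90 = 232°   (square ↑)

232°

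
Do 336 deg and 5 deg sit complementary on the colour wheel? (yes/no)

Angular distance: |336 − 5| = 331; shorter arc = 360 − 331 = 29°.
Complementary requires 180°.

no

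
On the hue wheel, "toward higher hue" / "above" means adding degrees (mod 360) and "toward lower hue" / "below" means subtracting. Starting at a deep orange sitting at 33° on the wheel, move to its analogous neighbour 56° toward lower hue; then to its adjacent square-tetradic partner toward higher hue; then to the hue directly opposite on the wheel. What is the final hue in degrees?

247°

−56° (analog 56° ↓): 33 − 56 = -23 → -23 + 360 = 337°
+90° (square ↑): 337 + 90 = 427 → 427 − 360 = 67°
+180° (complement): 67 + 180 = 247°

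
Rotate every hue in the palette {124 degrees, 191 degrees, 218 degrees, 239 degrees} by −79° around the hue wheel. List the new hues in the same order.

124 − 79 = 45°
191 − 79 = 112°
218 − 79 = 139°
239 − 79 = 160°

45°, 112°, 139°, 160°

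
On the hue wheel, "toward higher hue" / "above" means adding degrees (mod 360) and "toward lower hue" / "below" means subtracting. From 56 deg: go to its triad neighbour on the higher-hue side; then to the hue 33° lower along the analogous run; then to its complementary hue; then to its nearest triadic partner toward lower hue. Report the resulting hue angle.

triadic ↑ +120°: 56 + 120 = 176°
analog 33° ↓ −33°: 176 − 33 = 143°
complement +180°: 143 + 180 = 323°
triadic ↓ −120°: 323 − 120 = 203°

203°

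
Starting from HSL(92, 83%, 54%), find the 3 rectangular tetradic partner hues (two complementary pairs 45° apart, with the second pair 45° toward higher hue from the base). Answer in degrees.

137°, 272°, and 317°

A rectangular tetradic uses two complementary pairs 45° apart: offsets 0°, 45°, 180°, 225°.
92 + 45 = 137°
92 + 180 = 272°
92 + 225 = 317°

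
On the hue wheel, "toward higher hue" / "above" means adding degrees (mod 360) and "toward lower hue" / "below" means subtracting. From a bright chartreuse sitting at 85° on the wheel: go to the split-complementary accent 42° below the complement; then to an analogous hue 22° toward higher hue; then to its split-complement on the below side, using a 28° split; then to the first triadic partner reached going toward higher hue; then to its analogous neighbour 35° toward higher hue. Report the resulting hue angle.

85 + 138 = 223°   (split-comp 42° ↓)
223 + 22 = 245°   (analog 22° ↑)
245 + 152 = 397 → 397 − 360 = 37°   (split-comp 28° ↓)
37 + 120 = 157°   (triadic ↑)
157 + 35 = 192°   (analog 35° ↑)

192°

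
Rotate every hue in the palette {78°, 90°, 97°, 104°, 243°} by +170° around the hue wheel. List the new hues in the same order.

78 + 170 = 248°
90 + 170 = 260°
97 + 170 = 267°
104 + 170 = 274°
243 + 170 = 413 → 413 − 360 = 53°

248°, 260°, 267°, 274°, 53°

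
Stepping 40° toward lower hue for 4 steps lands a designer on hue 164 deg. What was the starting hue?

324°

4 steps of 40° (toward lower hue) give a net shift of −160°.
Start = end − shift: 164 + 160 = 324°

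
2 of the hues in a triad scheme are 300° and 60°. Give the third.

A triad places three hues 120° apart.
The full set through 60° is {60°, 180°, 300°}.
Given {60°, 300°}, the missing hue is 180°.

180°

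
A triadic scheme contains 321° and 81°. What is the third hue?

201°

A triad spaces three hues 120° apart.
The full set is {81°, 201°, 321°}.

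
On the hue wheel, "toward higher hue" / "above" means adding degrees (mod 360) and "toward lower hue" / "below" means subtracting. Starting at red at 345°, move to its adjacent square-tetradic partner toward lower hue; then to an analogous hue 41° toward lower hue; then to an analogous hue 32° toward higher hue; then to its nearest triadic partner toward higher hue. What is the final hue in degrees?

6°

square ↓ −90°: 345 − 90 = 255°
analog 41° ↓ −41°: 255 − 41 = 214°
analog 32° ↑ +32°: 214 + 32 = 246°
triadic ↑ +120°: 246 + 120 = 366 → 366 − 360 = 6°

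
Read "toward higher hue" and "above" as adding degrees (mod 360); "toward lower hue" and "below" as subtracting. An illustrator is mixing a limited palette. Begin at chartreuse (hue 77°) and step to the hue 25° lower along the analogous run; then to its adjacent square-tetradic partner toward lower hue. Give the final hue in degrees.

analog 25° ↓ −25°: 77 − 25 = 52°
square ↓ −90°: 52 − 90 = -38 → -38 + 360 = 322°

322°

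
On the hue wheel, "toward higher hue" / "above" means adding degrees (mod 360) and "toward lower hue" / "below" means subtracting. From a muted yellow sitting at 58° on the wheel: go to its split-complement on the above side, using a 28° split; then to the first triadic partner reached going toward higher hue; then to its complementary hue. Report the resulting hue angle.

206°

split-comp 28° ↑ +208°: 58 + 208 = 266°
triadic ↑ +120°: 266 + 120 = 386 → 386 − 360 = 26°
complement +180°: 26 + 180 = 206°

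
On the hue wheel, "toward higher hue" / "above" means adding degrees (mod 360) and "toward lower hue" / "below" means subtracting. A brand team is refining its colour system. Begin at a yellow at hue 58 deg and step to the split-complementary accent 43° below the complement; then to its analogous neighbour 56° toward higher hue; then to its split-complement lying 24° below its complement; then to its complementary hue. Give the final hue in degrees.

+137° (split-comp 43° ↓): 58 + 137 = 195°
+56° (analog 56° ↑): 195 + 56 = 251°
+156° (split-comp 24° ↓): 251 + 156 = 407 → 407 − 360 = 47°
+180° (complement): 47 + 180 = 227°

227°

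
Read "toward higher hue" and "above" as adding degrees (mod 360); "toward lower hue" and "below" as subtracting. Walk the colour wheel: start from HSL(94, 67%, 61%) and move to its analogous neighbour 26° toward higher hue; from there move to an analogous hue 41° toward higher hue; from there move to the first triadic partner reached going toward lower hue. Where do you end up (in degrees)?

analog 26° ↑ +26°: 94 + 26 = 120°
analog 41° ↑ +41°: 120 + 41 = 161°
triadic ↓ −120°: 161 − 120 = 41°

41°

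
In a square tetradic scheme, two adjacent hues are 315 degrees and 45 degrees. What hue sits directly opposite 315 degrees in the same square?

A square tetradic scheme places four hues 90° apart; opposite corners are 180° apart.
315 + 180 = 495 → 495 − 360 = 135°

135°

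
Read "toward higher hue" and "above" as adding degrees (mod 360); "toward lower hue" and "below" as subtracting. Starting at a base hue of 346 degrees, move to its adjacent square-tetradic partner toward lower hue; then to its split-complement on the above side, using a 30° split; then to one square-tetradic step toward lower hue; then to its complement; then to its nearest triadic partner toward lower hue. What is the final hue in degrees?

76°

square ↓ −90°: 346 − 90 = 256°
split-comp 30° ↑ +210°: 256 + 210 = 466 → 466 − 360 = 106°
square ↓ −90°: 106 − 90 = 16°
complement +180°: 16 + 180 = 196°
triadic ↓ −120°: 196 − 120 = 76°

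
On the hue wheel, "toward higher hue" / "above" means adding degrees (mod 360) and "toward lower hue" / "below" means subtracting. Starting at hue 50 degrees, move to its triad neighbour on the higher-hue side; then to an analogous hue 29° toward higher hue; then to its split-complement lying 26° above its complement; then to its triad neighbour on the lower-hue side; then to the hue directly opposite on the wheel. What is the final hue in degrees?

+120° (triadic ↑): 50 + 120 = 170°
+29° (analog 29° ↑): 170 + 29 = 199°
+206° (split-comp 26° ↑): 199 + 206 = 405 → 405 − 360 = 45°
−120° (triadic ↓): 45 − 120 = -75 → -75 + 360 = 285°
+180° (complement): 285 + 180 = 465 → 465 − 360 = 105°

105°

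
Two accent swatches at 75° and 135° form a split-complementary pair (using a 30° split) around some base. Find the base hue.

The accents sit 30° either side of the complement, so the complement is their short-arc midpoint on the wheel.
Short-arc midpoint of 75° and 135°: 105°.
Base is 180° from the complement: 105 − 180 = -75 → -75 + 360 = 285°

285°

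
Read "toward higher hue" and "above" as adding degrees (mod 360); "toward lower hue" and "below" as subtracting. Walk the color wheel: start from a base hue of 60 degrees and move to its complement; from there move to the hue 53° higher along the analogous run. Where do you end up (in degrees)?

+180° (complement): 60 + 180 = 240°
+53° (analog 53° ↑): 240 + 53 = 293°

293°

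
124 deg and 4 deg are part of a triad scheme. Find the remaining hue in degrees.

A triad places three hues 120° apart.
The full set through 4° is {4°, 124°, 244°}.
Given {4°, 124°}, the missing hue is 244°.

244°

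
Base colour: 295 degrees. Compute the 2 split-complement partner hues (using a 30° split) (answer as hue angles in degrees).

85° and 145°

Complement of 295 degrees: 295 + 180 = 475 → 475 − 360 = 115°
115 − 30 = 85°
115 + 30 = 145°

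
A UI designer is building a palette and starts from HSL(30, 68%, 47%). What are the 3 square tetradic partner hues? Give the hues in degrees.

A square tetradic scheme places four hues every 90°.
30 + 90 = 120°
30 + 180 = 210°
30 + 270 = 300°

120°, 210° and 300°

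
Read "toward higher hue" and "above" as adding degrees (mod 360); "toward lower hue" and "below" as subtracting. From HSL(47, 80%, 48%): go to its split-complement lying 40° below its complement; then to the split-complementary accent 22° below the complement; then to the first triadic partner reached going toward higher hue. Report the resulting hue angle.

47 + 140 = 187°   (split-comp 40° ↓)
187 + 158 = 345°   (split-comp 22° ↓)
345 + 120 = 465 → 465 − 360 = 105°   (triadic ↑)

105°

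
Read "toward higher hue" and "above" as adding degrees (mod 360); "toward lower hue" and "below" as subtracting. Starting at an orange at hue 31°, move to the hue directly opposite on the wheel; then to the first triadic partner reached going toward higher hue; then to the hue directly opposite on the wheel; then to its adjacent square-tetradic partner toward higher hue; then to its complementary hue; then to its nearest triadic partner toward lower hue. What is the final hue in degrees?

301°

31 + 180 = 211°   (complement)
211 + 120 = 331°   (triadic ↑)
331 + 180 = 511 → 511 − 360 = 151°   (complement)
151 + 90 = 241°   (square ↑)
241 + 180 = 421 → 421 − 360 = 61°   (complement)
61 − 120 = -59 → -59 + 360 = 301°   (triadic ↓)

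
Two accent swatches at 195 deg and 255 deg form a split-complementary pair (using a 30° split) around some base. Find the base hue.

45°

The accents sit 30° either side of the complement, so the complement is their short-arc midpoint on the wheel.
Short-arc midpoint of 195° and 255°: 225°.
Base is 180° from the complement: 225 − 180 = 45°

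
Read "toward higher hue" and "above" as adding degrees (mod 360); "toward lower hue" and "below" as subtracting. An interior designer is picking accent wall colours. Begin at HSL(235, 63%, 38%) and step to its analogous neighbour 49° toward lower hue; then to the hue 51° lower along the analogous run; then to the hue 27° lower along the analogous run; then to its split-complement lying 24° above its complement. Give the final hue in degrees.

312°

−49° (analog 49° ↓): 235 − 49 = 186°
−51° (analog 51° ↓): 186 − 51 = 135°
−27° (analog 27° ↓): 135 − 27 = 108°
+204° (split-comp 24° ↑): 108 + 204 = 312°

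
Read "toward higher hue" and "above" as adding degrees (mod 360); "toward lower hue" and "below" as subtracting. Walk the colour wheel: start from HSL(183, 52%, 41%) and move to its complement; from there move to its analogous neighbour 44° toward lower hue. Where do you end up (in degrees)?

183 + 180 = 363 → 363 − 360 = 3°   (complement)
3 − 44 = -41 → -41 + 360 = 319°   (analog 44° ↓)

319°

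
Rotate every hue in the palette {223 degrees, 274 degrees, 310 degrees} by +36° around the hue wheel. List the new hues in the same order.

223 + 36 = 259°
274 + 36 = 310°
310 + 36 = 346°

259°, 310°, 346°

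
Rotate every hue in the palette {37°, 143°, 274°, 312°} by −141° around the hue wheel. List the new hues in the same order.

37 − 141 = -104 → -104 + 360 = 256°
143 − 141 = 2°
274 − 141 = 133°
312 − 141 = 171°

256°, 2°, 133°, 171°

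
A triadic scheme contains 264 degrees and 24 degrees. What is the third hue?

144°

A triad spaces three hues 120° apart.
The full set is {24°, 144°, 264°}.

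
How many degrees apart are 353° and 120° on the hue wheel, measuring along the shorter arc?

|353 − 120| = 233.
The shorter arc is 360 − 233 = 127°.

127°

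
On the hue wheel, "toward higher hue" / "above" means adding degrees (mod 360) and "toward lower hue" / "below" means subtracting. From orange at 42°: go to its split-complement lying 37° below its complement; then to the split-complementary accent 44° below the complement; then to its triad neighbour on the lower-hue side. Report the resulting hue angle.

201°

+143° (split-comp 37° ↓): 42 + 143 = 185°
+136° (split-comp 44° ↓): 185 + 136 = 321°
−120° (triadic ↓): 321 − 120 = 201°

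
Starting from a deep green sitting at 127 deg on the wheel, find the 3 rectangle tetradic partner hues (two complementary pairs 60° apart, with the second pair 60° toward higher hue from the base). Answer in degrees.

A rectangular tetradic uses two complementary pairs 60° apart: offsets 0°, 60°, 180°, 240°.
127 + 60 = 187°
127 + 180 = 307°
127 + 240 = 367 → 367 − 360 = 7°

187°, 307°, 7°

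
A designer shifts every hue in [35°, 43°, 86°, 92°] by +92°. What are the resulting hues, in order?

127°, 135°, 178°, 184°

35 + 92 = 127°
43 + 92 = 135°
86 + 92 = 178°
92 + 92 = 184°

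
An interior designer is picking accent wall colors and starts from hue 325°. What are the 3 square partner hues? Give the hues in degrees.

55°, 145°, 235°

A square tetradic scheme places four hues every 90°.
325 + 90 = 415 → 415 − 360 = 55°
325 + 180 = 505 → 505 − 360 = 145°
325 + 270 = 595 → 595 − 360 = 235°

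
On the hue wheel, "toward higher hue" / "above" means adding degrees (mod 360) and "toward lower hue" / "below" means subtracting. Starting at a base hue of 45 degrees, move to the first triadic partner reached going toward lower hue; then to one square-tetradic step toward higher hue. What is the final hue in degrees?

15°

−120° (triadic ↓): 45 − 120 = -75 → -75 + 360 = 285°
+90° (square ↑): 285 + 90 = 375 → 375 − 360 = 15°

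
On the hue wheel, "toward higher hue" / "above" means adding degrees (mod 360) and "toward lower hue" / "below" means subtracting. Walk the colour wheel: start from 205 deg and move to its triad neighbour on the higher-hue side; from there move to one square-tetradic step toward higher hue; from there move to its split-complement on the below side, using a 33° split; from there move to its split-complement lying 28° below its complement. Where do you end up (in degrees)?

205 + 120 = 325°   (triadic ↑)
325 + 90 = 415 → 415 − 360 = 55°   (square ↑)
55 + 147 = 202°   (split-comp 33° ↓)
202 + 152 = 354°   (split-comp 28° ↓)

354°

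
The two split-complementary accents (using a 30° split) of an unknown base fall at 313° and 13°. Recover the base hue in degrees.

The accents sit 30° either side of the complement, so the complement is their short-arc midpoint on the wheel.
Short-arc midpoint of 313° and 13°: 343°.
Base is 180° from the complement: 343 − 180 = 163°

163°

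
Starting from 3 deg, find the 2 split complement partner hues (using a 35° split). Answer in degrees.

Split-complementary hues sit 35° either side of the complement.
Complement of 3 deg: 3 + 180 = 183°
183 − 35 = 148°
183 + 35 = 218°

148° and 218°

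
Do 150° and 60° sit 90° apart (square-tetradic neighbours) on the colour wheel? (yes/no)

yes

Angular distance: |150 − 60| = 90 = 90°.
90° apart (square-tetradic neighbours) requires 90°.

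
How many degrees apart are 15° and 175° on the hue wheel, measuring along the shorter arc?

160°

|15 − 175| = 160.
160 ≤ 180, so the shorter arc is 160°.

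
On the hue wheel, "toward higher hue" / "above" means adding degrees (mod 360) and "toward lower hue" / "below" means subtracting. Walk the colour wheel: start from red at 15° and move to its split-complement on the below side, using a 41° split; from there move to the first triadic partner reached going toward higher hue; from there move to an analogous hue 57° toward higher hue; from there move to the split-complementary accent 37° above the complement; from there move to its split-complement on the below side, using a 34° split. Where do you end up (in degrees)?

334°

+139° (split-comp 41° ↓): 15 + 139 = 154°
+120° (triadic ↑): 154 + 120 = 274°
+57° (analog 57° ↑): 274 + 57 = 331°
+217° (split-comp 37° ↑): 331 + 217 = 548 → 548 − 360 = 188°
+146° (split-comp 34° ↓): 188 + 146 = 334°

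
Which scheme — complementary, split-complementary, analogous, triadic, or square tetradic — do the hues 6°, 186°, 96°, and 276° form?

square tetradic

Sort the hues: 6°, 96°, 186°, 276°.
Successive gaps around the wheel: 90°, 90°, 90°, 90°.
Four hues every 90° form a square tetradic scheme.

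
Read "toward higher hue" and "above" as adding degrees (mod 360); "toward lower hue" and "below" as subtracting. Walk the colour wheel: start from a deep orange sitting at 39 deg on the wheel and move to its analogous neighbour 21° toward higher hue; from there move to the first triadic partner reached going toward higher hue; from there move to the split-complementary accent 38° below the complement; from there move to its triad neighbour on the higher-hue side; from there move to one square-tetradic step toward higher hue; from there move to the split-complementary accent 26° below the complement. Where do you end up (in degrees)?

326°

39 + 21 = 60°   (analog 21° ↑)
60 + 120 = 180°   (triadic ↑)
180 + 142 = 322°   (split-comp 38° ↓)
322 + 120 = 442 → 442 − 360 = 82°   (triadic ↑)
82 + 90 = 172°   (square ↑)
172 + 154 = 326°   (split-comp 26° ↓)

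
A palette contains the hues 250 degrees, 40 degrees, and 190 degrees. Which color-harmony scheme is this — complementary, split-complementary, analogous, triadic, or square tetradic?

Sort the hues: 40°, 190°, 250°.
Successive gaps around the wheel: 150°, 60°, 150°.
Two 150° gaps and one 60° gap — a base hue opposite a pair of accents 30° either side of its complement — is the split-complementary pattern.

split-complementary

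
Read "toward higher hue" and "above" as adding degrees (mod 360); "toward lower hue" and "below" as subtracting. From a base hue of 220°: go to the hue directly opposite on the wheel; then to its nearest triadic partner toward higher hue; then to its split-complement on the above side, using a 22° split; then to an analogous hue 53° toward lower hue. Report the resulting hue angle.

309°

+180° (complement): 220 + 180 = 400 → 400 − 360 = 40°
+120° (triadic ↑): 40 + 120 = 160°
+202° (split-comp 22° ↑): 160 + 202 = 362 → 362 − 360 = 2°
−53° (analog 53° ↓): 2 − 53 = -51 → -51 + 360 = 309°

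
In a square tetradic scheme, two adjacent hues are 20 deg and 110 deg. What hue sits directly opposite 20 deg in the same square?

A square tetradic scheme places four hues 90° apart; opposite corners are 180° apart.
20 + 180 = 200°

200°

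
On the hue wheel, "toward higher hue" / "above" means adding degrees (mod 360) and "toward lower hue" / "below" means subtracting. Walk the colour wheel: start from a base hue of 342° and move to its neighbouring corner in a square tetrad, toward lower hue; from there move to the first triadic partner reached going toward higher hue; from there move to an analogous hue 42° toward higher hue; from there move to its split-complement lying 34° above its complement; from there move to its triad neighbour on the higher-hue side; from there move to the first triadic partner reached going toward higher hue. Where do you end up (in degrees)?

−90° (square ↓): 342 − 90 = 252°
+120° (triadic ↑): 252 + 120 = 372 → 372 − 360 = 12°
+42° (analog 42° ↑): 12 + 42 = 54°
+214° (split-comp 34° ↑): 54 + 214 = 268°
+120° (triadic ↑): 268 + 120 = 388 → 388 − 360 = 28°
+120° (triadic ↑): 28 + 120 = 148°

148°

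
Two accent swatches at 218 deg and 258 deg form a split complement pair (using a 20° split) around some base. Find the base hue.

The accents sit 20° either side of the complement, so the complement is their short-arc midpoint on the wheel.
Short-arc midpoint of 218° and 258°: 238°.
Base is 180° from the complement: 238 − 180 = 58°

58°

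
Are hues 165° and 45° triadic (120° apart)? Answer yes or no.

yes

Angular distance: |165 − 45| = 120 = 120°.
Triadic (120° apart) requires 120°.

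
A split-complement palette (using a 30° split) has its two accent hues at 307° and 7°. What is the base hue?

157°

The accents sit 30° either side of the complement, so the complement is their short-arc midpoint on the wheel.
Short-arc midpoint of 307° and 7°: 337°.
Base is 180° from the complement: 337 − 180 = 157°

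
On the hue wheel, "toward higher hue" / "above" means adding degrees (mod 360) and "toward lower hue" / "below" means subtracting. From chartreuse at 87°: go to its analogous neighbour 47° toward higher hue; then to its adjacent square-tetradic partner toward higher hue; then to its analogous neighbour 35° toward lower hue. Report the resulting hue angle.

189°

87 + 47 = 134°   (analog 47° ↑)
134 + 90 = 224°   (square ↑)
224 − 35 = 189°   (analog 35° ↓)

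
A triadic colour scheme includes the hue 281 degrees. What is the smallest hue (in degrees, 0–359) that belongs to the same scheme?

41°

A triad places three hues 120° apart.
The full set through 281° is {41°, 161°, 281°}.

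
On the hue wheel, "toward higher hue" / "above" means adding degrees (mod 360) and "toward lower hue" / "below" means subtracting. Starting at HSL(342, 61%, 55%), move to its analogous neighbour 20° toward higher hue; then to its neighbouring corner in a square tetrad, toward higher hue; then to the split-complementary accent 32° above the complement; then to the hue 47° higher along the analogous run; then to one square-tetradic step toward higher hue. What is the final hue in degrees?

342 + 20 = 362 → 362 − 360 = 2°   (analog 20° ↑)
2 + 90 = 92°   (square ↑)
92 + 212 = 304°   (split-comp 32° ↑)
304 + 47 = 351°   (analog 47° ↑)
351 + 90 = 441 → 441 − 360 = 81°   (square ↑)

81°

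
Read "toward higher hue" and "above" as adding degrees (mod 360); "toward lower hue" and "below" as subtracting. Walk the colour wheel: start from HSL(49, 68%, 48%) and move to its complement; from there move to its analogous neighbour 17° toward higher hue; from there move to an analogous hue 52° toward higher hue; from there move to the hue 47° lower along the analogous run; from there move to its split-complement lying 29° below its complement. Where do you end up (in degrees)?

42°

49 + 180 = 229°   (complement)
229 + 17 = 246°   (analog 17° ↑)
246 + 52 = 298°   (analog 52° ↑)
298 − 47 = 251°   (analog 47° ↓)
251 + 151 = 402 → 402 − 360 = 42°   (split-comp 29° ↓)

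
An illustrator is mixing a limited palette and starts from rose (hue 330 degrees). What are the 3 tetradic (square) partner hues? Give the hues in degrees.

60°, 150°, and 240°

330 + 90 = 420 → 420 − 360 = 60°
330 + 180 = 510 → 510 − 360 = 150°
330 + 270 = 600 → 600 − 360 = 240°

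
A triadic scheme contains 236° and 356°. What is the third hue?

116°

A triad spaces three hues 120° apart.
The full set is {116°, 236°, 356°}.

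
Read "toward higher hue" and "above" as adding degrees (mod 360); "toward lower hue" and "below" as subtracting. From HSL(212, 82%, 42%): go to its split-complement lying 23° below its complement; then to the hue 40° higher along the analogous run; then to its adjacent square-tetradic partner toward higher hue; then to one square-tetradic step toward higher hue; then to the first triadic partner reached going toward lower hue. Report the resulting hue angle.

109°

212 + 157 = 369 → 369 − 360 = 9°   (split-comp 23° ↓)
9 + 40 = 49°   (analog 40° ↑)
49 + 90 = 139°   (square ↑)
139 + 90 = 229°   (square ↑)
229 − 120 = 109°   (triadic ↓)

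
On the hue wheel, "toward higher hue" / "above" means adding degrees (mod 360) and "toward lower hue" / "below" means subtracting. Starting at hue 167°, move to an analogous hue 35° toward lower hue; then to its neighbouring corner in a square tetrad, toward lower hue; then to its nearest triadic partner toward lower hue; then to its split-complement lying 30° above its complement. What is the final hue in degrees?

167 − 35 = 132°   (analog 35° ↓)
132 − 90 = 42°   (square ↓)
42 − 120 = -78 → -78 + 360 = 282°   (triadic ↓)
282 + 210 = 492 → 492 − 360 = 132°   (split-comp 30° ↑)

132°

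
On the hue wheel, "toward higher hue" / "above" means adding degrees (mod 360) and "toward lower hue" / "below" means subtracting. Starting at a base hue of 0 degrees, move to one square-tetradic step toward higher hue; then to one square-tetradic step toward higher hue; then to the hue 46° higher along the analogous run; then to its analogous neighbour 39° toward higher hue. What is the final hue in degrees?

265°

+90° (square ↑): 0 + 90 = 90°
+90° (square ↑): 90 + 90 = 180°
+46° (analog 46° ↑): 180 + 46 = 226°
+39° (analog 39° ↑): 226 + 39 = 265°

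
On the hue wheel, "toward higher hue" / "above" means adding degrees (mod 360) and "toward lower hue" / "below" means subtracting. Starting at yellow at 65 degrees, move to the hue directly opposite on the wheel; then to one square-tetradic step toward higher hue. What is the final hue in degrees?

335°

complement +180°: 65 + 180 = 245°
square ↑ +90°: 245 + 90 = 335°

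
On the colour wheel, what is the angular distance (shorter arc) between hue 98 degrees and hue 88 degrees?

|98 − 88| = 10.
10 ≤ 180, so the shorter arc is 10°.

10°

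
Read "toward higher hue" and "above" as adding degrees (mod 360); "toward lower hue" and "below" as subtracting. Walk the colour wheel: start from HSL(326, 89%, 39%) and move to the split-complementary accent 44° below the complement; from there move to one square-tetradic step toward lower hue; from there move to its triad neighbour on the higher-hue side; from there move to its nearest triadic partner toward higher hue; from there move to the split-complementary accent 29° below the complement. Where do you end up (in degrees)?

326 + 136 = 462 → 462 − 360 = 102°   (split-comp 44° ↓)
102 − 90 = 12°   (square ↓)
12 + 120 = 132°   (triadic ↑)
132 + 120 = 252°   (triadic ↑)
252 + 151 = 403 → 403 − 360 = 43°   (split-comp 29° ↓)

43°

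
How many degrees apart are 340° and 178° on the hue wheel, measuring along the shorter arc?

162°

|340 − 178| = 162.
162 ≤ 180, so the shorter arc is 162°.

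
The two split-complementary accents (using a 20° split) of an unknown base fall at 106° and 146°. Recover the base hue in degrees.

The accents sit 20° either side of the complement, so the complement is their short-arc midpoint on the wheel.
Short-arc midpoint of 106° and 146°: 126°.
Base is 180° from the complement: 126 − 180 = -54 → -54 + 360 = 306°

306°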